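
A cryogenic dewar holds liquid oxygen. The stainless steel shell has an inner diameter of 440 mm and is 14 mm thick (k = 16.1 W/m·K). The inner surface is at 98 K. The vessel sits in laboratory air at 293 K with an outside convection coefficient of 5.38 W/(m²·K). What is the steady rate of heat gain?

Each spherical layer contributes R = (1/r_i − 1/r_o)/(4πk):
R_stainless steel shell = (1/0.22 − 1/0.234)/(4π×16.1) = 0.001344 K/W
R_outer film = 1/(h·4πr_o²) = 1/(5.38×4π×0.234²) = 0.2701 K/W
R_total = 0.2715 K/W
Q = ΔT/R_total = 195/0.2715

Q ≈ 718 W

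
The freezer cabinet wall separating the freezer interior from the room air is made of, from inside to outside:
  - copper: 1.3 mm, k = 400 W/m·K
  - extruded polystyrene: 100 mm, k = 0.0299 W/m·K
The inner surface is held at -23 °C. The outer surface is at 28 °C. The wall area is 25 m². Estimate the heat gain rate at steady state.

Q ≈ 381 W

Treating each layer as a thermal resistance in series:
R_copper = L/(kA) = 0.0013/(400×25) = 1.3×10^-7 K/W
R_extruded polystyrene = L/(kA) = 0.1/(0.0299×25) = 0.1338 K/W
R_total = 0.1338 K/W
Q = ΔT / R_total = 51 / 0.1338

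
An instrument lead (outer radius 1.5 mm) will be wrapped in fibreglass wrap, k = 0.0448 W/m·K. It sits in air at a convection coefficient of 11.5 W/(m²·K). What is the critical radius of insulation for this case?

For a cylinder r_cr = k/h = 0.0448/11.5
r_cr = 3.9 mm; since the bare radius (1.5 mm) is below r_cr, adding a thin layer of insulation will *increase* heat loss.

r_cr ≈ 3.9 mm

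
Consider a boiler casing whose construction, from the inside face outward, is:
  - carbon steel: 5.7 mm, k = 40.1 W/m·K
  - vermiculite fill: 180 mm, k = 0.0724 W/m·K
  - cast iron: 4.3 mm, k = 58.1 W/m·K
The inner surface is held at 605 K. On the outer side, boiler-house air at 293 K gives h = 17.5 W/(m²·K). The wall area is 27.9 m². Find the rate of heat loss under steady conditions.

Q ≈ 3420 W

Series thermal resistances:
R_carbon steel = L/(kA) = 0.0057/(40.1×27.9) = 5.095×10^-6 K/W
R_vermiculite fill = L/(kA) = 0.18/(0.0724×27.9) = 0.08911 K/W
R_cast iron = L/(kA) = 0.0043/(58.1×27.9) = 2.653×10^-6 K/W
R_outer film = 1/(h_o·A) = 1/(17.5×27.9) = 0.002048 K/W
R_total = 0.09117 K/W
Q = ΔT / R_total = 312 / 0.09117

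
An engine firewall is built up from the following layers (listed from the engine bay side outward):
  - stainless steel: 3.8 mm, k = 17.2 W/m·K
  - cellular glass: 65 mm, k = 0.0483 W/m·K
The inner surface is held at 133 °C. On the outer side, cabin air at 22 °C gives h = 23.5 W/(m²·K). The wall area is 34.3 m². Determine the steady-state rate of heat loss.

Model the wall as resistances in series:
R_stainless steel = L/(kA) = 0.0038/(17.2×34.3) = 6.441×10^-6 K/W
R_cellular glass = L/(kA) = 0.065/(0.0483×34.3) = 0.03923 K/W
R_outer film = 1/(h_o·A) = 1/(23.5×34.3) = 0.001241 K/W
R_total = 0.04048 K/W
Q = ΔT / R_total = 111 / 0.04048

Q ≈ 2740 W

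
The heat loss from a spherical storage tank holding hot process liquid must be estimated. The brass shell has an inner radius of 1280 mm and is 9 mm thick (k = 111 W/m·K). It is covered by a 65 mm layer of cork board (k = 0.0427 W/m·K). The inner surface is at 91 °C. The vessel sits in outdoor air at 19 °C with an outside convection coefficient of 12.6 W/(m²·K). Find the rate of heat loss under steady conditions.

Q ≈ 988 W

Spherical conduction: R = (1/r_in − 1/r_out)/(4πk) per layer; series-sum.
R_brass shell = (1/1.28 − 1/1.289)/(4π×111) = 3.911×10^-6 K/W
R_cork board = (1/1.289 − 1/1.354)/(4π×0.0427) = 0.06941 K/W
R_outer film = 1/(h·4πr_o²) = 1/(12.6×4π×1.354²) = 0.003445 K/W
R_total = 0.07286 K/W
Q = ΔT/R_total = 72/0.07286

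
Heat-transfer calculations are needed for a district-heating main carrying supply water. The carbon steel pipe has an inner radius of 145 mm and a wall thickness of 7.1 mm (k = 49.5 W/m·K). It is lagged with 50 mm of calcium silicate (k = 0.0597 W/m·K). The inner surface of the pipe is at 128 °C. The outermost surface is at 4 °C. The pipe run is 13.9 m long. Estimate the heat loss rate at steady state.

Treating each annulus and film as a series resistance:
R_carbon steel pipe wall = ln(152.1/145)/(2π×49.5×13.9) = 1.106×10^-5 K/W
R_calcium silicate = ln(202.1/152.1)/(2π×0.0597×13.9) = 0.05451 K/W
R_total = 0.05452 K/W
Q = ΔT/R_total = 124/0.05452

Q ≈ 2270 W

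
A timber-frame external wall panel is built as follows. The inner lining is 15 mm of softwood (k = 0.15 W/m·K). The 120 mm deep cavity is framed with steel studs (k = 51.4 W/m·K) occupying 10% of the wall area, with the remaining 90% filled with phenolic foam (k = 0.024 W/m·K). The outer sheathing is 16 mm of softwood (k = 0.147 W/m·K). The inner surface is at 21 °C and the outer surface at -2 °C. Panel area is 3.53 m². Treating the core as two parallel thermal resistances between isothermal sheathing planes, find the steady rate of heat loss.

Q ≈ 350 W

Sheathing layers in series; stud and cavity paths in parallel between them.
R_inner = 0.015/(0.15×3.53) = 0.02833 K/W
R_stud  = 0.12/(51.4×0.1×3.53) = 0.006614 K/W
R_cav   = 0.12/(0.024×0.9×3.53) = 1.574 K/W
1/R_core = 1/R_stud + 1/R_cav → R_core = 0.006586 K/W
R_outer = 0.016/(0.147×3.53) = 0.03083 K/W
R_total = 0.06575 K/W
Q = ΔT/R_total = 23/0.06575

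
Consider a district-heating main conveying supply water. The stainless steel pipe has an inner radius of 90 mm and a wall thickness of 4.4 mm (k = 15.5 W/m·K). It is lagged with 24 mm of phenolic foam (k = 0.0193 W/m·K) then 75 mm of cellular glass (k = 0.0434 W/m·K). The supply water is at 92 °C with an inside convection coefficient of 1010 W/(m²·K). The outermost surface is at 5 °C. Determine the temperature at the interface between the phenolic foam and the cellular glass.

T ≈ 47.7 °C

Per-layer cylindrical resistances, series-summed:
R_inner film = 1/(h_i·2πr₁L) = 1/(1010×2π×0.09×1) = 0.001751 K/W
R_stainless steel pipe wall = ln(94.4/90)/(2π×15.5×1) = 4.901×10^-4 K/W
R_phenolic foam = ln(118.4/94.4)/(2π×0.0193×1) = 1.868 K/W
R_cellular glass = ln(193.4/118.4)/(2π×0.0434×1) = 1.799 K/W
R_total = 3.67 K/W
Q = ΔT/R_total = 87/3.67
Q = 23.7 W/m
T_interface = T_inner − Q·ΣR(inner→interface) = 92 − 23.7×1.87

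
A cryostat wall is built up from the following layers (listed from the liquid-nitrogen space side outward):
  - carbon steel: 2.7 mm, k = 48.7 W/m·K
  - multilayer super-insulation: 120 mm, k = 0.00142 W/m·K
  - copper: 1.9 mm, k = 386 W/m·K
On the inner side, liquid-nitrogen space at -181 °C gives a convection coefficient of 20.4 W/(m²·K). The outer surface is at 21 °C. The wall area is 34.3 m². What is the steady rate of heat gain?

Treating each layer as a thermal resistance in series:
R_inner film = 1/(h_i·A) = 1/(20.4×34.3) = 0.001429 K/W
R_carbon steel = L/(kA) = 0.0027/(48.7×34.3) = 1.616×10^-6 K/W
R_multilayer super-insulation = L/(kA) = 0.12/(0.00142×34.3) = 2.464 K/W
R_copper = L/(kA) = 0.0019/(386×34.3) = 1.435×10^-7 K/W
R_total = 2.465 K/W
Q = ΔT / R_total = 202 / 2.465

Q ≈ 81.9 W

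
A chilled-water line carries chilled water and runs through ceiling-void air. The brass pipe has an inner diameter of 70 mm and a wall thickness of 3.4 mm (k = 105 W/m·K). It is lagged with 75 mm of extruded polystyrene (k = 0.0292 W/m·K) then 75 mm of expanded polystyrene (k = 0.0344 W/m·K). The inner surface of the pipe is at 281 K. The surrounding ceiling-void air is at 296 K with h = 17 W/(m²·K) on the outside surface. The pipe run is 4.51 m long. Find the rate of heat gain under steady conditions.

Q ≈ 8.15 W

Cylindrical conduction, so R = ln(r₂/r₁)/(2πkL) per layer, in series:
R_brass pipe wall = ln(38.4/35)/(2π×105×4.51) = 3.116×10^-5 K/W
R_extruded polystyrene = ln(113.4/38.4)/(2π×0.0292×4.51) = 1.309 K/W
R_expanded polystyrene = ln(188.4/113.4)/(2π×0.0344×4.51) = 0.5208 K/W
R_outer film = 1/(h_o·2πr_oL) = 1/(17×2π×0.1884×4.51) = 0.01102 K/W
R_total = 1.841 K/W
Q = ΔT/R_total = 15/1.841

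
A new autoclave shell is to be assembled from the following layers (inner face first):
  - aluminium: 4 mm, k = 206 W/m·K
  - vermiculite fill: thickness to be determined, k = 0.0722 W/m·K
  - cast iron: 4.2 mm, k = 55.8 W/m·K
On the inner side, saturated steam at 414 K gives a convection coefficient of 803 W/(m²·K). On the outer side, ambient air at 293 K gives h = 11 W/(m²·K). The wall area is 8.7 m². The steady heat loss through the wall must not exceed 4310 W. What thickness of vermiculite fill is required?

L ≈ 11 mm

Thermal resistances in series:
R_inner film = 1/(h_i·A) = 1/(803×8.7) = 1.431×10^-4 K/W
R_aluminium = L/(kA) = 0.004/(206×8.7) = 2.232×10^-6 K/W
R_cast iron = L/(kA) = 0.0042/(55.8×8.7) = 8.652×10^-6 K/W
R_outer film = 1/(h_o·A) = 1/(11×8.7) = 0.01045 K/W
Sum of the known resistances R_other = 0.0106 K/W
Required total resistance R_tot = ΔT/Q_allow = 121/4310 = 0.02807 K/W
R_vermiculite fill = R_tot − R_other = 0.01747 K/W
L = R·k·A = 0.01747×0.0722×8.7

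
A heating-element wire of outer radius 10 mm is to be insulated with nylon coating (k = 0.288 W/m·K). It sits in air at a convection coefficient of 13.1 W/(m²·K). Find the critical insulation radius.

For a cylinder r_cr = k/h = 0.288/13.1
r_cr = 22 mm; since the bare radius (10 mm) is below r_cr, adding a thin layer of insulation will *increase* heat loss.

r_cr ≈ 22 mm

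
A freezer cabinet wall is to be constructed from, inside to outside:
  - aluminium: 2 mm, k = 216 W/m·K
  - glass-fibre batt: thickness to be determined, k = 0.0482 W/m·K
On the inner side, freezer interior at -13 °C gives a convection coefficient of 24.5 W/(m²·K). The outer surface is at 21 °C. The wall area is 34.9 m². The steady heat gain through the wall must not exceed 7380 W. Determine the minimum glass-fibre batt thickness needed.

L ≈ 5.78 mm

Series thermal resistances:
R_inner film = 1/(h_i·A) = 1/(24.5×34.9) = 0.00117 K/W
R_aluminium = L/(kA) = 0.002/(216×34.9) = 2.653×10^-7 K/W
Sum of the known resistances R_other = 0.00117 K/W
Required total resistance R_tot = ΔT/Q_allow = 34/7380 = 0.004607 K/W
R_glass-fibre batt = R_tot − R_other = 0.003437 K/W
L = R·k·A = 0.003437×0.0482×34.9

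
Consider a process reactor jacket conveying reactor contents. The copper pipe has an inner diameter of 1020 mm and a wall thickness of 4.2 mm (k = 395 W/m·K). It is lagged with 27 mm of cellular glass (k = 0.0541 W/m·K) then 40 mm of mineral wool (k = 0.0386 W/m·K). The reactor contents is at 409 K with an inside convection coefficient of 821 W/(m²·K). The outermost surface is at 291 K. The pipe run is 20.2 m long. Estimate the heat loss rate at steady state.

Q ≈ 5360 W

Radial resistances (cylindrical: R_cond = ln(r_o/r_i)/(2πkL), R_conv = 1/(h·2πrL)):
R_inner film = 1/(h_i·2πr₁L) = 1/(821×2π×0.51×20.2) = 1.882×10^-5 K/W
R_copper pipe wall = ln(514.2/510)/(2π×395×20.2) = 1.636×10^-7 K/W
R_cellular glass = ln(541.2/514.2)/(2π×0.0541×20.2) = 0.007453 K/W
R_mineral wool = ln(581.2/541.2)/(2π×0.0386×20.2) = 0.01455 K/W
R_total = 0.02203 K/W
Q = ΔT/R_total = 118/0.02203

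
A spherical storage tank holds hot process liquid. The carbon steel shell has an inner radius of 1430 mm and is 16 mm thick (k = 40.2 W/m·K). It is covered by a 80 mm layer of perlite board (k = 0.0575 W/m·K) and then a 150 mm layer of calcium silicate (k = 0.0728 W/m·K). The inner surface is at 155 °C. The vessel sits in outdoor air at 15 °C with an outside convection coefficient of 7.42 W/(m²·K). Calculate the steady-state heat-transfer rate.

Spherical conduction: R = (1/r_in − 1/r_out)/(4πk) per layer; series-sum.
R_carbon steel shell = (1/1.43 − 1/1.446)/(4π×40.2) = 1.532×10^-5 K/W
R_perlite board = (1/1.446 − 1/1.526)/(4π×0.0575) = 0.05018 K/W
R_calcium silicate = (1/1.526 − 1/1.676)/(4π×0.0728) = 0.06411 K/W
R_outer film = 1/(h·4πr_o²) = 1/(7.42×4π×1.676²) = 0.003818 K/W
R_total = 0.1181 K/W
Q = ΔT/R_total = 140/0.1181

Q ≈ 1190 W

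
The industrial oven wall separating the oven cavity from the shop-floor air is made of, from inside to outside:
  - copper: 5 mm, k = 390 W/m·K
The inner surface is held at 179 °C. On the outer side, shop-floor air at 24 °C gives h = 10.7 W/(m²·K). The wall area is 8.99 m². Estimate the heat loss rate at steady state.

Q ≈ 14900 W

Treating each layer as a thermal resistance in series:
R_copper = L/(kA) = 0.005/(390×8.99) = 1.426×10^-6 K/W
R_outer film = 1/(h_o·A) = 1/(10.7×8.99) = 0.0104 K/W
R_total = 0.0104 K/W
Q = ΔT / R_total = 155 / 0.0104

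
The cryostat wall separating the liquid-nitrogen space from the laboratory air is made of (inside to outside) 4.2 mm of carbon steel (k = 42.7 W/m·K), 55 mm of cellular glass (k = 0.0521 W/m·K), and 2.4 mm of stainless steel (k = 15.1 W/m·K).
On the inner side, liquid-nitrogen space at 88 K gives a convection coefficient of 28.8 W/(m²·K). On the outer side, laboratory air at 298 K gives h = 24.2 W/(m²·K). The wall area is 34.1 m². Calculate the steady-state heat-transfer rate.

Q ≈ 6330 W

Thermal resistances in series:
R_inner film = 1/(h_i·A) = 1/(28.8×34.1) = 0.001018 K/W
R_carbon steel = L/(kA) = 0.0042/(42.7×34.1) = 2.884×10^-6 K/W
R_cellular glass = L/(kA) = 0.055/(0.0521×34.1) = 0.03096 K/W
R_stainless steel = L/(kA) = 0.0024/(15.1×34.1) = 4.661×10^-6 K/W
R_outer film = 1/(h_o·A) = 1/(24.2×34.1) = 0.001212 K/W
R_total = 0.0332 K/W
Q = ΔT / R_total = 210 / 0.0332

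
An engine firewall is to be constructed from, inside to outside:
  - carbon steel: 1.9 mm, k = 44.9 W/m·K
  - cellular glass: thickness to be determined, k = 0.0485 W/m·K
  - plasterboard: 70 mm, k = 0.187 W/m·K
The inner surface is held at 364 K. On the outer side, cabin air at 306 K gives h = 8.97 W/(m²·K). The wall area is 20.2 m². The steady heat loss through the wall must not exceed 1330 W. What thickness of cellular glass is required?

Series thermal resistances:
R_carbon steel = L/(kA) = 0.0019/(44.9×20.2) = 2.095×10^-6 K/W
R_plasterboard = L/(kA) = 0.07/(0.187×20.2) = 0.01853 K/W
R_outer film = 1/(h_o·A) = 1/(8.97×20.2) = 0.005519 K/W
Sum of the known resistances R_other = 0.02405 K/W
Required total resistance R_tot = ΔT/Q_allow = 58/1330 = 0.04361 K/W
R_cellular glass = R_tot − R_other = 0.01956 K/W
L = R·k·A = 0.01956×0.0485×20.2

L ≈ 19.2 mm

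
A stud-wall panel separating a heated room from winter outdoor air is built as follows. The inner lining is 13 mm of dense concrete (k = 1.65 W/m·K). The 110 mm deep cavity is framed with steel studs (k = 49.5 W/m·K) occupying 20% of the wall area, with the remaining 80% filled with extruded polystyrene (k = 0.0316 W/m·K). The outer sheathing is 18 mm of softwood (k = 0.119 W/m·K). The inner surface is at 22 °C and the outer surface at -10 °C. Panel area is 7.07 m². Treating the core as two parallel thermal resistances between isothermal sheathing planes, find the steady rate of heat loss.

Q ≈ 1330 W

Sheathing layers in series; stud and cavity paths in parallel between them.
R_inner = 0.013/(1.65×7.07) = 0.001114 K/W
R_stud  = 0.11/(49.5×0.2×7.07) = 0.001572 K/W
R_cav   = 0.11/(0.0316×0.8×7.07) = 0.6155 K/W
1/R_core = 1/R_stud + 1/R_cav → R_core = 0.001568 K/W
R_outer = 0.018/(0.119×7.07) = 0.02139 K/W
R_total = 0.02408 K/W
Q = ΔT/R_total = 32/0.02408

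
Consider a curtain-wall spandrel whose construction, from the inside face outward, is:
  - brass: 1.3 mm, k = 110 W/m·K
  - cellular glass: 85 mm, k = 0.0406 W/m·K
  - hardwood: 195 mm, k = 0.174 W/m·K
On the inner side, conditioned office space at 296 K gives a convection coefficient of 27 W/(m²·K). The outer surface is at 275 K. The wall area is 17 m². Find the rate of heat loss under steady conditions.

Q ≈ 110 W

Using the resistance-network approach (series):
R_inner film = 1/(h_i·A) = 1/(27×17) = 0.002179 K/W
R_brass = L/(kA) = 0.0013/(110×17) = 6.952×10^-7 K/W
R_cellular glass = L/(kA) = 0.085/(0.0406×17) = 0.1232 K/W
R_hardwood = L/(kA) = 0.195/(0.174×17) = 0.06592 K/W
R_total = 0.1913 K/W
Q = ΔT / R_total = 21 / 0.1913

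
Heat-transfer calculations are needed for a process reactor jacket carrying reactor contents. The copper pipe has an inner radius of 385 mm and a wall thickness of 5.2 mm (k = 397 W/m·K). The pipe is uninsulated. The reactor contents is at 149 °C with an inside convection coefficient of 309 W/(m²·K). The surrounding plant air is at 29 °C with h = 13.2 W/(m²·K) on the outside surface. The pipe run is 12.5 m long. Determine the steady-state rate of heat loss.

Q ≈ 46500 W

For a radial system each layer contributes R = ln(r_out/r_in)/(2πkL); films add R = 1/(hA).
R_inner film = 1/(h_i·2πr₁L) = 1/(309×2π×0.385×12.5) = 1.07×10^-4 K/W
R_copper pipe wall = ln(390.2/385)/(2π×397×12.5) = 4.303×10^-7 K/W
R_outer film = 1/(h_o·2πr_oL) = 1/(13.2×2π×0.3902×12.5) = 0.002472 K/W
R_total = 0.002579 K/W
Q = ΔT/R_total = 120/0.002579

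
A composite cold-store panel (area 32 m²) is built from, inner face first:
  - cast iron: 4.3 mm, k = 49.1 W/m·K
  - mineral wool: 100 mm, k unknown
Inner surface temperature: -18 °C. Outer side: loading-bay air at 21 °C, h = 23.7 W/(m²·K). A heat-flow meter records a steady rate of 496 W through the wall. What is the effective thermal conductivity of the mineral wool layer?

Thermal resistances in series:
R_cast iron = L/(kA) = 0.0043/(49.1×32) = 2.737×10^-6 K/W
R_outer film = 1/(h_o·A) = 1/(23.7×32) = 0.001319 K/W
Sum of known resistances R_other = 0.001321 K/W
Total R = ΔT/Q = 39/496 = 0.07863 K/W
R_mineral wool = R_total − R_other = 0.07731 K/W
k = L/(R·A) = 0.1/(0.07731×32)

k ≈ 0.0404 W/(m·K)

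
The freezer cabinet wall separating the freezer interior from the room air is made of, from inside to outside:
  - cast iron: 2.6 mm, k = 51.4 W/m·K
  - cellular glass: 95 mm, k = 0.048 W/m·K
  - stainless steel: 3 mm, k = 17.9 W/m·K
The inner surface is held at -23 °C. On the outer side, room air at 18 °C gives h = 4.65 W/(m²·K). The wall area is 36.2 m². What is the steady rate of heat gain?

Q ≈ 676 W

Using the resistance-network approach (series):
R_cast iron = L/(kA) = 0.0026/(51.4×36.2) = 1.397×10^-6 K/W
R_cellular glass = L/(kA) = 0.095/(0.048×36.2) = 0.05467 K/W
R_stainless steel = L/(kA) = 0.003/(17.9×36.2) = 4.63×10^-6 K/W
R_outer film = 1/(h_o·A) = 1/(4.65×36.2) = 0.005941 K/W
R_total = 0.06062 K/W
Q = ΔT / R_total = 41 / 0.06062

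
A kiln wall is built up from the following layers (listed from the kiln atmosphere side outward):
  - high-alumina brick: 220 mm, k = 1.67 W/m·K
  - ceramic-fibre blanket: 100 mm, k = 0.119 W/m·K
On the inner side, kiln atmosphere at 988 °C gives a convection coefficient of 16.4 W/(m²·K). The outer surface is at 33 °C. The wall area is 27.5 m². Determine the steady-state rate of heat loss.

Thermal resistances in series:
R_inner film = 1/(h_i·A) = 1/(16.4×27.5) = 0.002217 K/W
R_high-alumina brick = L/(kA) = 0.22/(1.67×27.5) = 0.00479 K/W
R_ceramic-fibre blanket = L/(kA) = 0.1/(0.119×27.5) = 0.03056 K/W
R_total = 0.03757 K/W
Q = ΔT / R_total = 955 / 0.03757

Q ≈ 25400 W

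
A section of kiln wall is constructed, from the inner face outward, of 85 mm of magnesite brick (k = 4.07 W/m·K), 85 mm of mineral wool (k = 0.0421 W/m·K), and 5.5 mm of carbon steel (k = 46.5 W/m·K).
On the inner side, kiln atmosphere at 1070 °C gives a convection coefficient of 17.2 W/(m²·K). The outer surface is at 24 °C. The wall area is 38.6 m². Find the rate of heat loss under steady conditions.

Treating each layer as a thermal resistance in series:
R_inner film = 1/(h_i·A) = 1/(17.2×38.6) = 0.001506 K/W
R_magnesite brick = L/(kA) = 0.085/(4.07×38.6) = 5.41×10^-4 K/W
R_mineral wool = L/(kA) = 0.085/(0.0421×38.6) = 0.05231 K/W
R_carbon steel = L/(kA) = 0.0055/(46.5×38.6) = 3.064×10^-6 K/W
R_total = 0.05436 K/W
Q = ΔT / R_total = 1046 / 0.05436

Q ≈ 19200 W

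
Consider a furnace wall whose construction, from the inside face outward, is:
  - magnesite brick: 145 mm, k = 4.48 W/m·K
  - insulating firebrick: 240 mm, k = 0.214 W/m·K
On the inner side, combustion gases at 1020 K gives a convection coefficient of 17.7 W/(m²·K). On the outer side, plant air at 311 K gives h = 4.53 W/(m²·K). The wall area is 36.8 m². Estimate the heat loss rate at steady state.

Q ≈ 18200 W

Thermal resistances in series:
R_inner film = 1/(h_i·A) = 1/(17.7×36.8) = 0.001535 K/W
R_magnesite brick = L/(kA) = 0.145/(4.48×36.8) = 8.795×10^-4 K/W
R_insulating firebrick = L/(kA) = 0.24/(0.214×36.8) = 0.03048 K/W
R_outer film = 1/(h_o·A) = 1/(4.53×36.8) = 0.005999 K/W
R_total = 0.03889 K/W
Q = ΔT / R_total = 709 / 0.03889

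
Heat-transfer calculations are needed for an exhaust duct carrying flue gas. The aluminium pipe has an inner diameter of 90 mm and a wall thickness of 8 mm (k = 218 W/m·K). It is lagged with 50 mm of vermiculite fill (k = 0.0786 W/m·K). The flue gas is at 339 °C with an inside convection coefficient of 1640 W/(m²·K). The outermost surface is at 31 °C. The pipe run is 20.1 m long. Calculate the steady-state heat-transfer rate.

Q ≈ 4590 W

Treating each annulus and film as a series resistance:
R_inner film = 1/(h_i·2πr₁L) = 1/(1640×2π×0.045×20.1) = 1.073×10^-4 K/W
R_aluminium pipe wall = ln(53/45)/(2π×218×20.1) = 5.943×10^-6 K/W
R_vermiculite fill = ln(103/53)/(2π×0.0786×20.1) = 0.06694 K/W
R_total = 0.06705 K/W
Q = ΔT/R_total = 308/0.06705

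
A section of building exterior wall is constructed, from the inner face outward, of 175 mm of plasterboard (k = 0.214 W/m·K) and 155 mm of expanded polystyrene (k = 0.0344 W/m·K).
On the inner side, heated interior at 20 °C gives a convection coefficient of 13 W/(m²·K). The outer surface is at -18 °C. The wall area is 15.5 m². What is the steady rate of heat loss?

Thermal resistances in series:
R_inner film = 1/(h_i·A) = 1/(13×15.5) = 0.004963 K/W
R_plasterboard = L/(kA) = 0.175/(0.214×15.5) = 0.05276 K/W
R_expanded polystyrene = L/(kA) = 0.155/(0.0344×15.5) = 0.2907 K/W
R_total = 0.3484 K/W
Q = ΔT / R_total = 38 / 0.3484

Q ≈ 109 W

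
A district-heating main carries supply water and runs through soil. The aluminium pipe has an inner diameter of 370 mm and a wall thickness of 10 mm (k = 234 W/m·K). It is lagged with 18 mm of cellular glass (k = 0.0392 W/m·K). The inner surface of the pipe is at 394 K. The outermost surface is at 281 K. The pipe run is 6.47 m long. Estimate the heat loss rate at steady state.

Treating each annulus and film as a series resistance:
R_aluminium pipe wall = ln(195/185)/(2π×234×6.47) = 5.534×10^-6 K/W
R_cellular glass = ln(213/195)/(2π×0.0392×6.47) = 0.05541 K/W
R_total = 0.05541 K/W
Q = ΔT/R_total = 113/0.05541

Q ≈ 2040 W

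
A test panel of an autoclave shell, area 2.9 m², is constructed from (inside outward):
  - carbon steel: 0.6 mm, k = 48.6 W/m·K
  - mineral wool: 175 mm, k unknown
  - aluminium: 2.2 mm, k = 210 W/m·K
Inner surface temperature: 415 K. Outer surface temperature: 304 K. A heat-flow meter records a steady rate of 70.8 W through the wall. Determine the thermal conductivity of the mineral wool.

Thermal resistances in series:
R_carbon steel = L/(kA) = 0.0006/(48.6×2.9) = 4.257×10^-6 K/W
R_aluminium = L/(kA) = 0.0022/(210×2.9) = 3.612×10^-6 K/W
Sum of known resistances R_other = 7.87×10^-6 K/W
Total R = ΔT/Q = 111/70.8 = 1.568 K/W
R_mineral wool = R_total − R_other = 1.568 K/W
k = L/(R·A) = 0.175/(1.568×2.9)

k ≈ 0.0385 W/(m·K)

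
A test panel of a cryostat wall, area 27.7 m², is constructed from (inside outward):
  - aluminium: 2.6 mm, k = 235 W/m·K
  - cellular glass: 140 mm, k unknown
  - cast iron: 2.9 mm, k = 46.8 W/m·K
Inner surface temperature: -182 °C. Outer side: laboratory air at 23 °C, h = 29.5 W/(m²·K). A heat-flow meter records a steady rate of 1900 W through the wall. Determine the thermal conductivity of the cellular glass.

k ≈ 0.0474 W/(m·K)

Series thermal resistances:
R_aluminium = L/(kA) = 0.0026/(235×27.7) = 3.994×10^-7 K/W
R_cast iron = L/(kA) = 0.0029/(46.8×27.7) = 2.237×10^-6 K/W
R_outer film = 1/(h_o·A) = 1/(29.5×27.7) = 0.001224 K/W
Sum of known resistances R_other = 0.001226 K/W
Total R = ΔT/Q = 205/1900 = 0.1079 K/W
R_cellular glass = R_total − R_other = 0.1067 K/W
k = L/(R·A) = 0.14/(0.1067×27.7)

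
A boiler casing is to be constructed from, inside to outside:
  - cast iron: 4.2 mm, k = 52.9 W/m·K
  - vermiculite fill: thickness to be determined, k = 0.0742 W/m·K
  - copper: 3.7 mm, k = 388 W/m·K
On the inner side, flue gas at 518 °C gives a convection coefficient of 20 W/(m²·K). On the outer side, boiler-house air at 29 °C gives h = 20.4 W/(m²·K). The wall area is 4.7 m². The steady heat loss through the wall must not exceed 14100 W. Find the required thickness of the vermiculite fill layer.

Using the resistance-network approach (series):
R_inner film = 1/(h_i·A) = 1/(20×4.7) = 0.01064 K/W
R_cast iron = L/(kA) = 0.0042/(52.9×4.7) = 1.689×10^-5 K/W
R_copper = L/(kA) = 0.0037/(388×4.7) = 2.029×10^-6 K/W
R_outer film = 1/(h_o·A) = 1/(20.4×4.7) = 0.01043 K/W
Sum of the known resistances R_other = 0.02109 K/W
Required total resistance R_tot = ΔT/Q_allow = 489/14100 = 0.03468 K/W
R_vermiculite fill = R_tot − R_other = 0.01359 K/W
L = R·k·A = 0.01359×0.0742×4.7

L ≈ 4.74 mm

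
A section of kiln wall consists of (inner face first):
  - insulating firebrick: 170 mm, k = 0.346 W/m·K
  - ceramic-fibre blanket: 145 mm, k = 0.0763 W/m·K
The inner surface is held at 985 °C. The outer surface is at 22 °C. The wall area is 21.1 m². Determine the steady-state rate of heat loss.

Using the resistance-network approach (series):
R_insulating firebrick = L/(kA) = 0.17/(0.346×21.1) = 0.02329 K/W
R_ceramic-fibre blanket = L/(kA) = 0.145/(0.0763×21.1) = 0.09007 K/W
R_total = 0.1134 K/W
Q = ΔT / R_total = 963 / 0.1134

Q ≈ 8500 W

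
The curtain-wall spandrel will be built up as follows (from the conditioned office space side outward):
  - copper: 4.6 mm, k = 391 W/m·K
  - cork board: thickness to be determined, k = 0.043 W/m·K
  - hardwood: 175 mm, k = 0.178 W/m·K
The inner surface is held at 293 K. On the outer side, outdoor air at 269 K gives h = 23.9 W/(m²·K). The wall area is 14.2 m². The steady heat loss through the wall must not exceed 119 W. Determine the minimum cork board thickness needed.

Series thermal resistances:
R_copper = L/(kA) = 0.0046/(391×14.2) = 8.285×10^-7 K/W
R_hardwood = L/(kA) = 0.175/(0.178×14.2) = 0.06924 K/W
R_outer film = 1/(h_o·A) = 1/(23.9×14.2) = 0.002947 K/W
Sum of the known resistances R_other = 0.07218 K/W
Required total resistance R_tot = ΔT/Q_allow = 24/119 = 0.2017 K/W
R_cork board = R_tot − R_other = 0.1295 K/W
L = R·k·A = 0.1295×0.043×14.2

L ≈ 79.1 mm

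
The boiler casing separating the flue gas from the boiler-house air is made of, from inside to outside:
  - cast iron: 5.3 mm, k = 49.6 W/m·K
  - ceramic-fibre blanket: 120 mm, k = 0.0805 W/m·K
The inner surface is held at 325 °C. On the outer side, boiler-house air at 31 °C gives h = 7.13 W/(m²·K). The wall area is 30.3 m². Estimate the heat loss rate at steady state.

Thermal resistances in series:
R_cast iron = L/(kA) = 0.0053/(49.6×30.3) = 3.527×10^-6 K/W
R_ceramic-fibre blanket = L/(kA) = 0.12/(0.0805×30.3) = 0.0492 K/W
R_outer film = 1/(h_o·A) = 1/(7.13×30.3) = 0.004629 K/W
R_total = 0.05383 K/W
Q = ΔT / R_total = 294 / 0.05383

Q ≈ 5460 W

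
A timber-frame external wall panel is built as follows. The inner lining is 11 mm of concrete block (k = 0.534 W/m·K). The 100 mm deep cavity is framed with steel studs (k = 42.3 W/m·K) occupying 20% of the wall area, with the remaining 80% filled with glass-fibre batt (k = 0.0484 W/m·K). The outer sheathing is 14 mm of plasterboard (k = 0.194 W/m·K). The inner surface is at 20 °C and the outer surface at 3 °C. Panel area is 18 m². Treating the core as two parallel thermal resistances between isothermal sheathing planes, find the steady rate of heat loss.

Sheathing layers in series; stud and cavity paths in parallel between them.
R_inner = 0.011/(0.534×18) = 0.001144 K/W
R_stud  = 0.1/(42.3×0.2×18) = 6.567×10^-4 K/W
R_cav   = 0.1/(0.0484×0.8×18) = 0.1435 K/W
1/R_core = 1/R_stud + 1/R_cav → R_core = 6.537×10^-4 K/W
R_outer = 0.014/(0.194×18) = 0.004009 K/W
R_total = 0.005807 K/W
Q = ΔT/R_total = 17/0.005807

Q ≈ 2930 W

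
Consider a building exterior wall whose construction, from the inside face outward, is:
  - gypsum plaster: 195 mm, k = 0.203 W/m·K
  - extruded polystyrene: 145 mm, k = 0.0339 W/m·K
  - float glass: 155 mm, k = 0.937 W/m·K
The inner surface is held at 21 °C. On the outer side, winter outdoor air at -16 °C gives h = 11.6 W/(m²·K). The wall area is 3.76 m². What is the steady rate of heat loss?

Model the wall as resistances in series:
R_gypsum plaster = L/(kA) = 0.195/(0.203×3.76) = 0.2555 K/W
R_extruded polystyrene = L/(kA) = 0.145/(0.0339×3.76) = 1.138 K/W
R_float glass = L/(kA) = 0.155/(0.937×3.76) = 0.044 K/W
R_outer film = 1/(h_o·A) = 1/(11.6×3.76) = 0.02293 K/W
R_total = 1.46 K/W
Q = ΔT / R_total = 37 / 1.46

Q ≈ 25.3 W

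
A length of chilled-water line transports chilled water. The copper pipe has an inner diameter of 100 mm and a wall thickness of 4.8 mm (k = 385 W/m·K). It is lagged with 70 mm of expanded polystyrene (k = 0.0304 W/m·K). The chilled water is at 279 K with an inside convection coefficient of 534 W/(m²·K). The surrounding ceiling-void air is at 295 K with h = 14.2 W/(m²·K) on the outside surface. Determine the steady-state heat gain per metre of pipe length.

Per-layer cylindrical resistances, series-summed:
R_inner film = 1/(h_i·2πr₁L) = 1/(534×2π×0.05×1) = 0.005961 K/W
R_copper pipe wall = ln(54.8/50)/(2π×385×1) = 3.789×10^-5 K/W
R_expanded polystyrene = ln(124.8/54.8)/(2π×0.0304×1) = 4.309 K/W
R_outer film = 1/(h_o·2πr_oL) = 1/(14.2×2π×0.1248×1) = 0.08981 K/W
R_total = 4.405 K/W
Q = ΔT/R_total = 16/4.405

q′ ≈ 3.63 W/m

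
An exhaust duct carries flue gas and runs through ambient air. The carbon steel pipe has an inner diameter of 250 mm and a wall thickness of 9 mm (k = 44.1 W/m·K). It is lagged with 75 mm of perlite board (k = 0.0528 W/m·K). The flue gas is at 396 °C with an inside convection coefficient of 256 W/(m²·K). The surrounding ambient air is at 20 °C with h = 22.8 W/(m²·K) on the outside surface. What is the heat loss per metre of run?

q′ ≈ 273 W/m

Cylindrical conduction, so R = ln(r₂/r₁)/(2πkL) per layer, in series:
R_inner film = 1/(h_i·2πr₁L) = 1/(256×2π×0.125×1) = 0.004974 K/W
R_carbon steel pipe wall = ln(134/125)/(2π×44.1×1) = 2.509×10^-4 K/W
R_perlite board = ln(209/134)/(2π×0.0528×1) = 1.34 K/W
R_outer film = 1/(h_o·2πr_oL) = 1/(22.8×2π×0.209×1) = 0.0334 K/W
R_total = 1.378 K/W
Q = ΔT/R_total = 376/1.378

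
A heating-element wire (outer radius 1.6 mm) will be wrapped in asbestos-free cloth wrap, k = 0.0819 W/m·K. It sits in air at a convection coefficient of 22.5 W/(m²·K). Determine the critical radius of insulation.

For a cylinder r_cr = k/h = 0.0819/22.5
r_cr = 3.64 mm; since the bare radius (1.6 mm) is below r_cr, adding a thin layer of insulation will *increase* heat loss.

r_cr ≈ 3.64 mm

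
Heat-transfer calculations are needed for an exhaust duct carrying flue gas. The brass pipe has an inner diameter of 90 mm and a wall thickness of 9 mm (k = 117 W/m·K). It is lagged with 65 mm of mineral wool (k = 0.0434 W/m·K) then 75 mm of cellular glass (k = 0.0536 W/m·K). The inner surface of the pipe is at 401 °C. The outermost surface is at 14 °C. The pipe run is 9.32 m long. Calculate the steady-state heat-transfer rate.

Radial resistances (cylindrical: R_cond = ln(r_o/r_i)/(2πkL), R_conv = 1/(h·2πrL)):
R_brass pipe wall = ln(54/45)/(2π×117×9.32) = 2.661×10^-5 K/W
R_mineral wool = ln(119/54)/(2π×0.0434×9.32) = 0.3109 K/W
R_cellular glass = ln(194/119)/(2π×0.0536×9.32) = 0.1557 K/W
R_total = 0.4666 K/W
Q = ΔT/R_total = 387/0.4666

Q ≈ 829 W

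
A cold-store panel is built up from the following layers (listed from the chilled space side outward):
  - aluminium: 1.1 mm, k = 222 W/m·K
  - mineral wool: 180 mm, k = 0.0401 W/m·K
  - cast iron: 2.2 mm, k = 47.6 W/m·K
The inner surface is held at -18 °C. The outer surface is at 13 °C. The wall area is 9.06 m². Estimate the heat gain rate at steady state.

Treating each layer as a thermal resistance in series:
R_aluminium = L/(kA) = 0.0011/(222×9.06) = 5.469×10^-7 K/W
R_mineral wool = L/(kA) = 0.18/(0.0401×9.06) = 0.4955 K/W
R_cast iron = L/(kA) = 0.0022/(47.6×9.06) = 5.101×10^-6 K/W
R_total = 0.4955 K/W
Q = ΔT / R_total = 31 / 0.4955

Q ≈ 62.6 W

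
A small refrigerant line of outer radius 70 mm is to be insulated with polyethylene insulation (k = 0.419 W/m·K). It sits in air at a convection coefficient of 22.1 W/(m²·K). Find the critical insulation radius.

r_cr ≈ 19 mm

For a cylinder r_cr = k/h = 0.419/22.1
r_cr = 19 mm; since the bare radius (70 mm) is above r_cr, any added insulation will reduce heat loss.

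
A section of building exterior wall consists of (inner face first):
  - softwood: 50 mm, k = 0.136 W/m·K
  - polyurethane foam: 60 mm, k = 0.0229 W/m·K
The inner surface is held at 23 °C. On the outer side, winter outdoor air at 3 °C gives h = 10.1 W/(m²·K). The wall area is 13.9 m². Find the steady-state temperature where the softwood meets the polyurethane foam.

Series thermal resistances:
R_softwood = L/(kA) = 0.05/(0.136×13.9) = 0.02645 K/W
R_polyurethane foam = L/(kA) = 0.06/(0.0229×13.9) = 0.1885 K/W
R_outer film = 1/(h_o·A) = 1/(10.1×13.9) = 0.007123 K/W
R_total = 0.2221 K/W;  Q = ΔT/R_total = 20/0.2221 = 90.06 W
T_interface = T_inner − Q·ΣR(inner→interface) = 23 − 90.1×0.02645

T ≈ 20.6 °C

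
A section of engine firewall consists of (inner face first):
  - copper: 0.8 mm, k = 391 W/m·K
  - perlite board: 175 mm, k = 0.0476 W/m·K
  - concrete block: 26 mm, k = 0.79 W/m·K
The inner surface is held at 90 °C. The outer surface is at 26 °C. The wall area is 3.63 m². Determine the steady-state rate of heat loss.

Q ≈ 62.6 W

Series thermal resistances:
R_copper = L/(kA) = 0.0008/(391×3.63) = 5.636×10^-7 K/W
R_perlite board = L/(kA) = 0.175/(0.0476×3.63) = 1.013 K/W
R_concrete block = L/(kA) = 0.026/(0.79×3.63) = 0.009066 K/W
R_total = 1.022 K/W
Q = ΔT / R_total = 64 / 1.022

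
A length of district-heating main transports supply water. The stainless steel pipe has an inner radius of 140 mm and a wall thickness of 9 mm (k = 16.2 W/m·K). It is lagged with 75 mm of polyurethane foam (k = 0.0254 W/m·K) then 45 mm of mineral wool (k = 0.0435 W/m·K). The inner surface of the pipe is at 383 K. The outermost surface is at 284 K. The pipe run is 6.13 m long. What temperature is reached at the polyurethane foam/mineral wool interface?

For a radial system each layer contributes R = ln(r_out/r_in)/(2πkL); films add R = 1/(hA).
R_stainless steel pipe wall = ln(149/140)/(2π×16.2×6.13) = 9.985×10^-5 K/W
R_polyurethane foam = ln(224/149)/(2π×0.0254×6.13) = 0.4167 K/W
R_mineral wool = ln(269/224)/(2π×0.0435×6.13) = 0.1093 K/W
R_total = 0.5261 K/W
Q = ΔT/R_total = 99/0.5261
Q = 188 W
T_interface = T_inner − Q·ΣR(inner→interface) = 383 − 188×0.4168

T ≈ 305 K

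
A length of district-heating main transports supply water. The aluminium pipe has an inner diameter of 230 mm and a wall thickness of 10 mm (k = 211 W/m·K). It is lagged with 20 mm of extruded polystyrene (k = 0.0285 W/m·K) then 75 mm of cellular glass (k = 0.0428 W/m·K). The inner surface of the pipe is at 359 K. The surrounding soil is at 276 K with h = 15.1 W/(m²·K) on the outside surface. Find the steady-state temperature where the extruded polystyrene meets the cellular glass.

Cylindrical conduction, so R = ln(r₂/r₁)/(2πkL) per layer, in series:
R_aluminium pipe wall = ln(125/115)/(2π×211×1) = 6.289×10^-5 K/W
R_extruded polystyrene = ln(145/125)/(2π×0.0285×1) = 0.8288 K/W
R_cellular glass = ln(220/145)/(2π×0.0428×1) = 1.55 K/W
R_outer film = 1/(h_o·2πr_oL) = 1/(15.1×2π×0.22×1) = 0.04791 K/W
R_total = 2.427 K/W
Q = ΔT/R_total = 83/2.427
Q = 34.2 W/m
T_interface = T_inner − Q·ΣR(inner→interface) = 359 − 34.2×0.8289

T ≈ 331 K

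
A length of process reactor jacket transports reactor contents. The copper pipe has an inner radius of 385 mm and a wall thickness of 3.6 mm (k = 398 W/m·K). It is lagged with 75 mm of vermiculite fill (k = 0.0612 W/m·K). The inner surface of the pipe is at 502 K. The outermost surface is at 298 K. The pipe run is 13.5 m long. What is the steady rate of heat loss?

Q ≈ 6000 W

For a radial system each layer contributes R = ln(r_out/r_in)/(2πkL); films add R = 1/(hA).
R_copper pipe wall = ln(388.6/385)/(2π×398×13.5) = 2.757×10^-7 K/W
R_vermiculite fill = ln(463.6/388.6)/(2π×0.0612×13.5) = 0.03399 K/W
R_total = 0.03399 K/W
Q = ΔT/R_total = 204/0.03399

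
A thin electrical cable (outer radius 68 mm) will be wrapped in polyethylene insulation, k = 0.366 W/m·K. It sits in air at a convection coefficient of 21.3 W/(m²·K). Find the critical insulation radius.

For a cylinder r_cr = k/h = 0.366/21.3
r_cr = 17.2 mm; since the bare radius (68 mm) is above r_cr, any added insulation will reduce heat loss.

r_cr ≈ 17.2 mm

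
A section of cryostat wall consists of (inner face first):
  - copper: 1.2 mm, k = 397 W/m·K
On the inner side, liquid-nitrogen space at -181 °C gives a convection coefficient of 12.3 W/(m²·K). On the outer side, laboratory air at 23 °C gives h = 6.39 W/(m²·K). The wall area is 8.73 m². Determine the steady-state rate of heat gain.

Series thermal resistances:
R_inner film = 1/(h_i·A) = 1/(12.3×8.73) = 0.009313 K/W
R_copper = L/(kA) = 0.0012/(397×8.73) = 3.462×10^-7 K/W
R_outer film = 1/(h_o·A) = 1/(6.39×8.73) = 0.01793 K/W
R_total = 0.02724 K/W
Q = ΔT / R_total = 204 / 0.02724

Q ≈ 7490 W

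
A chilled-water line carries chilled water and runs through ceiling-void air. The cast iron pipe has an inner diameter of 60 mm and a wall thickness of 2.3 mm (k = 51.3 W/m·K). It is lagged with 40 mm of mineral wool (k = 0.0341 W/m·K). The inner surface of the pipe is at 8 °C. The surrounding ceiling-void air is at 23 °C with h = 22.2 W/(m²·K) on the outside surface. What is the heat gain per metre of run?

q′ ≈ 3.89 W/m

Radial resistances (cylindrical: R_cond = ln(r_o/r_i)/(2πkL), R_conv = 1/(h·2πrL)):
R_cast iron pipe wall = ln(32.3/30)/(2π×51.3×1) = 2.292×10^-4 K/W
R_mineral wool = ln(72.3/32.3)/(2π×0.0341×1) = 3.761 K/W
R_outer film = 1/(h_o·2πr_oL) = 1/(22.2×2π×0.0723×1) = 0.09916 K/W
R_total = 3.86 K/W
Q = ΔT/R_total = 15/3.86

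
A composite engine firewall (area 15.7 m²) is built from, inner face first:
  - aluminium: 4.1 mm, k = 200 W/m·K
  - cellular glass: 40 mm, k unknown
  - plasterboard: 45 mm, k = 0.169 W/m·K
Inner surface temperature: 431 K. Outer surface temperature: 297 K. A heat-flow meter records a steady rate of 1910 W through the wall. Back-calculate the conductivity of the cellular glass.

k ≈ 0.0479 W/(m·K)

Using the resistance-network approach (series):
R_aluminium = L/(kA) = 0.0041/(200×15.7) = 1.306×10^-6 K/W
R_plasterboard = L/(kA) = 0.045/(0.169×15.7) = 0.01696 K/W
Sum of known resistances R_other = 0.01696 K/W
Total R = ΔT/Q = 134/1910 = 0.07016 K/W
R_cellular glass = R_total − R_other = 0.0532 K/W
k = L/(R·A) = 0.04/(0.0532×15.7)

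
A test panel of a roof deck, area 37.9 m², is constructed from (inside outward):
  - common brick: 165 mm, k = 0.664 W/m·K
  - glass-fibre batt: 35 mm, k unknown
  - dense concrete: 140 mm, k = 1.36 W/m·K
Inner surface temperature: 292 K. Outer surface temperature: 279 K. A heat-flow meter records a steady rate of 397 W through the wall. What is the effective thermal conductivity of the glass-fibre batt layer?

Thermal resistances in series:
R_common brick = L/(kA) = 0.165/(0.664×37.9) = 0.006557 K/W
R_dense concrete = L/(kA) = 0.14/(1.36×37.9) = 0.002716 K/W
Sum of known resistances R_other = 0.009273 K/W
Total R = ΔT/Q = 13/397 = 0.03275 K/W
R_glass-fibre batt = R_total − R_other = 0.02347 K/W
k = L/(R·A) = 0.035/(0.02347×37.9)

k ≈ 0.0393 W/(m·K)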